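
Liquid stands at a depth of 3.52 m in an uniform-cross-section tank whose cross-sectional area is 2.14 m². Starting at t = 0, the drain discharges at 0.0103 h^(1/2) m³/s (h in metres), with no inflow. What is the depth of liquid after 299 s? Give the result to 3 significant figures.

Accumulation of liquid (constant cross-section A): A dh/dt = −0.0103 √h.
Separate and integrate: 2(√h − √h₀) = −(0.0103/A) t.
√h = √3.52 − 0.0103·299/(2·2.14) = 1.8762 − 0.71956 = 1.1566.
h = 1.1566² = 1.3377 m.

1.34 m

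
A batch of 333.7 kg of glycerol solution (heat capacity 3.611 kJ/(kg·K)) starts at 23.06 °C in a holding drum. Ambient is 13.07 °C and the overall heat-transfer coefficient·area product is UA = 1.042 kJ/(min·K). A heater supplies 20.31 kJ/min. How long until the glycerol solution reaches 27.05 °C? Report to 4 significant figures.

Energy balance: M c_p dT/dt = −UA(T − T_amb) + Q̇.
τ = M c_p/UA = 1156.42 min; T_ss = T_amb + Q̇/UA = 13.07 + 20.31/1.042 = 32.5614 °C.
T(t) = T_ss + (T₀ − T_ss)e^(−t/τ); set T = 27.05:
t = −τ ln[(T − T_ss)/(T₀ − T_ss)] = −1156.42 · ln(0.580060) = 629.814 min.

629.8 min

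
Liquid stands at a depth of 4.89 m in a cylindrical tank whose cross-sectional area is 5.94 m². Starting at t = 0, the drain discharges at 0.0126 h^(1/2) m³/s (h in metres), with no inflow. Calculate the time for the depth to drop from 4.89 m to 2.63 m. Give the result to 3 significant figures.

556 s

A dh/dt = −Q_out = −0.0126 √h.
This is separable: 2 d(√h)/dt = −0.0126/A, so √h = √h₀ − (0.0126/(2A)) t.
t = 2A(√h₀ − √h)/0.0126 = 2·5.94·(√4.89 − √2.63)/0.0126
  = 11.880 × (2.2113 − 1.6217) / 0.0126 = 555.92 s.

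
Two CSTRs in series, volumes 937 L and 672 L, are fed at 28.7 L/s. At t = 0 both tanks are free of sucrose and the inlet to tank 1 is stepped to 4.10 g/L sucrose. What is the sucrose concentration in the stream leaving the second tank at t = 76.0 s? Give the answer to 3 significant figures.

3.09 g/L

Each tank obeys Vᵢ dCᵢ/dt = Q(Cᵢ₋₁ − Cᵢ), so τᵢ = Vᵢ/Q.
τ₁ = 937/28.7 = 32.648 s; τ₂ = 672/28.7 = 23.415 s.
Solving the cascade with C₁(0)=C₂(0)=0 gives C₂(t) = C_in[1 − (τ₁ e^(−t/τ₁) − τ₂ e^(−t/τ₂))/(τ₁ − τ₂)].
At t = 76.0: e^(−t/τ₁) = 0.097505, e^(−t/τ₂) = 0.038936.
C₂ = 4.10·[1 − (32.648·0.097505 − 23.415·0.038936)/(9.2334)] = 4.10·0.75397 = 3.0913 g/L.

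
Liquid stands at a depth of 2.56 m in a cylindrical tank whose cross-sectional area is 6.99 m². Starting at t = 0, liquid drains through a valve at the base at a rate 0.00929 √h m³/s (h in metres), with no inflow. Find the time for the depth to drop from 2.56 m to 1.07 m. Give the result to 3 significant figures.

851 s

Mass balance (ρ constant): A dh/dt = −0.00929 √h.
Separate and integrate: 2(√h − √h₀) = −(0.00929/A) t.
t = 2A(√h₀ − √h)/0.00929 = 2·6.99·(√2.56 − √1.07)/0.00929
  = 13.980 × (1.6000 − 1.0344) / 0.00929 = 851.13 s.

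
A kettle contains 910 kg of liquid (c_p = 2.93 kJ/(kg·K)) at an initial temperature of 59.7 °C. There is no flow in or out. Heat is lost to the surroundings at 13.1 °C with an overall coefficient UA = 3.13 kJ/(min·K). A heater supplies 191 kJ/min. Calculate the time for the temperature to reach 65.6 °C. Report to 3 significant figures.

448 min

Lumped-capacitance energy balance: M c_p dT/dt = UA(T_amb − T) + Q̇.
τ = M c_p/UA = 851.85 min; T_ss = T_amb + Q̇/UA = 13.1 + 191/3.13 = 74.122 °C.
T(t) = T_ss + (T₀ − T_ss)e^(−t/τ); set T = 65.6:
t = −τ ln[(T − T_ss)/(T₀ − T_ss)] = −851.85 · ln(0.59091) = 448.15 min.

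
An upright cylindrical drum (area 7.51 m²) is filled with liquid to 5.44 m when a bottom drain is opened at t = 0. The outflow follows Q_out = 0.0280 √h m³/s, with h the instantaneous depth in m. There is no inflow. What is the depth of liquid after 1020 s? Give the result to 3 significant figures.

A dh/dt = −Q_out = −0.0280 √h.
Separate and integrate: 2(√h − √h₀) = −(0.0280/A) t.
√h = √5.44 − 0.0280·1020/(2·7.51) = 2.3324 − 1.9015 = 0.43092.
h = 0.43092² = 0.18569 m.

0.186 m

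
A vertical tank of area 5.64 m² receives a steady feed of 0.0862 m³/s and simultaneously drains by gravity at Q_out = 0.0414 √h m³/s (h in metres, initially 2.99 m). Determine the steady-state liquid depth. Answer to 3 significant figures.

4.34 m

A dh/dt = Q_in − 0.0414 √h. Steady state requires inflow = outflow:
Q_in = 0.0414 √h_ss ⇒ √h_ss = 0.0862/0.0414 = 2.0821.
h_ss = 2.0821² = 4.3352 m. (Since h₀ = 2.99 m < h_ss, the level will rise toward this value.)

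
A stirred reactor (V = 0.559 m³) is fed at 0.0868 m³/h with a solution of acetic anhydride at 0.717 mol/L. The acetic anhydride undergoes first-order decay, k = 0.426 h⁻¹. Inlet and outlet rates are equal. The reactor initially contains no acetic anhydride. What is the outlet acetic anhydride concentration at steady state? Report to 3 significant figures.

0.192 mol/L

Accumulation = in − out − consumed: V dC/dt = Q C_in − Q C − k V C.
Steady state (dC/dt = 0): C_ss = Q C_in/(Q + kV) = C_in/(1 + kV/Q).
C_ss = 0.0868·0.717/(0.0868 + 0.426·0.559) = 0.062236/0.32493 = 0.19153 mol/L.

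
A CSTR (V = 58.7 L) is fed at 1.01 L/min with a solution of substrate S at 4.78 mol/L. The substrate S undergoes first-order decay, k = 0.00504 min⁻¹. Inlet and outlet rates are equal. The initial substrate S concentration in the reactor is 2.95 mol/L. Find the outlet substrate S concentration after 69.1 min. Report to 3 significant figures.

Species balance: V dC/dt = Q C_in − Q C − k V C.
This is linear with rate a = Q/V + k = 0.022246 min⁻¹.
C_ss = Q C_in/(Q + kV) = 3.6971 mol/L; C(t) = C_ss + (C₀ − C_ss) e^(−a t).
C(69.1) = 3.6971 + (-0.74706)·e^(−0.022246·69.1) = 3.6971 + (-0.74706)·0.21498 = 3.5365 mol/L.

3.54 mol/L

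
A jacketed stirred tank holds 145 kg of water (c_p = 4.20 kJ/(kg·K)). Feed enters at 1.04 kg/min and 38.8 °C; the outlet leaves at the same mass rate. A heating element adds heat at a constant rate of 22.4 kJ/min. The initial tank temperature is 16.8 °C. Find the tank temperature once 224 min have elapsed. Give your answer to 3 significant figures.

M c_p dT/dt = ṁ c_p (T_in − T) + Q̇.
τ = M/ṁ = 139.42 min; T_ss = T_in + Q̇/(ṁ c_p) = 38.8 + 22.4/(1.04·4.20) = 43.928 °C.
Integrating: T(t) = T_ss + (T₀ − T_ss) e^(−t/τ).
T(224) = 43.928 + (-27.128)·e^(−224/139.42) = 43.928 + (-27.128)·0.20056 = 38.487 °C.

38.5 °C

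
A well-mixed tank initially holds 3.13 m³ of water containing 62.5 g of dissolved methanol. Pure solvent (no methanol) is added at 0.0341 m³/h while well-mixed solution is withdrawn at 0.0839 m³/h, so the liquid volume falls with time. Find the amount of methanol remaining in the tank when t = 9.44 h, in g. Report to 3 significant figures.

Let m(t) be the amount of methanol. Volume: V(t) = V₀ + (Q_in − Q_out) t = 3.13 − 0.049800 t; V(9.44) = 2.6599 m³.
No methanol enters, so dm/dt = −Q_out · (m/V).
dm/m = −Q_out dt/(V₀ − 0.049800 t); integrating gives ln(m/m₀) = −(Q_out/(Q_in−Q_out)) ln(V/V₀).
m = m₀ (V₀/V)^(Q_out/(Q_in−Q_out)) = 62.5 × (3.13/2.6599)^(-1.6847) = 47.512 g.

47.5 g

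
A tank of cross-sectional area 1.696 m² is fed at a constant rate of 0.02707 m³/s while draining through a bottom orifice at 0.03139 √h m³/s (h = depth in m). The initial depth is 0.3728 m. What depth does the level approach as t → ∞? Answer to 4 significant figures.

Unsteady balance on liquid volume: A dh/dt = Q_in − 0.03139 √h. At steady state dh/dt = 0:
Q_in = 0.03139 √h_ss ⇒ √h_ss = 0.02707/0.03139 = 0.862377.
h_ss = 0.862377² = 0.743693 m. (Since h₀ = 0.3728 m < h_ss, the level will rise toward this value.)

0.7437 m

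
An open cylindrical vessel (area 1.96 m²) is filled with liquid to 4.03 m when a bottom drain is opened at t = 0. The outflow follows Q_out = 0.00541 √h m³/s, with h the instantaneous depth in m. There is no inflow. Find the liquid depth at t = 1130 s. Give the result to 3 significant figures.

0.201 m

Unsteady balance on liquid volume: A dh/dt = −0.00541 √h.
This is separable: 2 d(√h)/dt = −0.00541/A, so √h = √h₀ − (0.00541/(2A)) t.
√h = √4.03 − 0.00541·1130/(2·1.96) = 2.0075 − 1.5595 = 0.44797.
h = 0.44797² = 0.20068 m.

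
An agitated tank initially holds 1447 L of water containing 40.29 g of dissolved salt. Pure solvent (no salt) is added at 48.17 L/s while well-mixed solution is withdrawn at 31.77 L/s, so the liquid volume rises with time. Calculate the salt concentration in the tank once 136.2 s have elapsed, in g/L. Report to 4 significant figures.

0.001794 g/L

Total volume: dV/dt = Q_in − Q_out = 16.4000 L/s, so V(t) = 1447 + 16.4000 t and V(136.2) = 3680.68 L.
Species balance (pure solvent in): dm/dt = −Q_out · m/V(t).
Separate: dm/m = −Q_out dt/V(t) ⇒ ln(m/m₀) = −(Q_out/(Q_in−Q_out)) ln(V/V₀).
m = m₀ (V₀/V)^(Q_out/(Q_in−Q_out)) = 40.29 × (1447/3680.68)^(1.93720) = 6.60303 g.
C = m/V = 6.60303/3680.68 = 0.00179397 g/L.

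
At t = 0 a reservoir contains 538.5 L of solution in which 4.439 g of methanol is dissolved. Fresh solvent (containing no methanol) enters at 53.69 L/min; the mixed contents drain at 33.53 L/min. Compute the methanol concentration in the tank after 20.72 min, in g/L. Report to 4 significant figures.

Let m(t) be the amount of methanol. Volume: V(t) = V₀ + (Q_in − Q_out) t = 538.5 + 20.1600 t; V(20.72) = 956.215 L.
No methanol enters, so dm/dt = −Q_out · (m/V).
Separate: dm/m = −Q_out dt/V(t) ⇒ ln(m/m₀) = −(Q_out/(Q_in−Q_out)) ln(V/V₀).
m = m₀ (V₀/V)^(Q_out/(Q_in−Q_out)) = 4.439 × (538.5/956.215)^(1.66319) = 1.70818 g.
C = m/V = 1.70818/956.215 = 0.00178640 g/L.

0.001786 g/L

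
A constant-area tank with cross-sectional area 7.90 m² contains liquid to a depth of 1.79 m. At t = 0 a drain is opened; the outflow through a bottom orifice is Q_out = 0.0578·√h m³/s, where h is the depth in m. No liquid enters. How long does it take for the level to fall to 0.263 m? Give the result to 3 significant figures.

With no inflow, A dh/dt = −0.0578 √h.
This is separable: 2 d(√h)/dt = −0.0578/A, so √h = √h₀ − (0.0578/(2A)) t.
t = 2A(√h₀ − √h)/0.0578 = 2·7.90·(√1.79 − √0.263)/0.0578
  = 15.800 × (1.3379 − 0.51284) / 0.0578 = 225.54 s.

226 s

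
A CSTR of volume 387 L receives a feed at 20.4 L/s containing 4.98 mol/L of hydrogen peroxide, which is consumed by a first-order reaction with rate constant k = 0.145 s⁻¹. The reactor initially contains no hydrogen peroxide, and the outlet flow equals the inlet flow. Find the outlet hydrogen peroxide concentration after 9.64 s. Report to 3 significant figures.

1.13 mol/L

V dC/dt = Q(C_in − C) − k V C.
This is linear with rate a = Q/V + k = 0.19771 s⁻¹.
C_ss = Q C_in/(Q + kV) = 1.3277 mol/L; C(t) = C_ss + (C₀ − C_ss) e^(−a t).
C(9.64) = 1.3277 + (-1.3277)·e^(−0.19771·9.64) = 1.3277 + (-1.3277)·0.14868 = 1.1303 mol/L.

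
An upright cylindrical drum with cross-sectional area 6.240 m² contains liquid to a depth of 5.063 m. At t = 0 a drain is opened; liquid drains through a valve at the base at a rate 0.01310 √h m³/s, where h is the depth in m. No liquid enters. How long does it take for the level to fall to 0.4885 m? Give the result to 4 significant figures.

1478 s

Accumulation of liquid (constant cross-section A): A dh/dt = −0.01310 √h.
Separate and integrate: 2(√h − √h₀) = −(0.01310/A) t.
t = 2A(√h₀ − √h)/0.01310 = 2·6.240·(√5.063 − √0.4885)/0.01310
  = 12.4800 × (2.25011 − 0.698928) / 0.01310 = 1477.77 s.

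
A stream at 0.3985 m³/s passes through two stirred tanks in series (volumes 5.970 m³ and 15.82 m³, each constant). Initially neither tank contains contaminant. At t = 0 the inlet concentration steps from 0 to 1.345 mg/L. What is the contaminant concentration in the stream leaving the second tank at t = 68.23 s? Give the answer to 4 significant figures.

Time constants: τᵢ = Vᵢ/Q for each well-mixed tank.
τ₁ = 5.970/0.3985 = 14.9812 s; τ₂ = 15.82/0.3985 = 39.6989 s.
Solving the cascade with C₁(0)=C₂(0)=0 gives C₂(t) = C_in[1 − (τ₁ e^(−t/τ₁) − τ₂ e^(−t/τ₂))/(τ₁ − τ₂)].
At t = 68.23: e^(−t/τ₁) = 0.0105210, e^(−t/τ₂) = 0.179301.
C₂ = 1.345·[1 − (14.9812·0.0105210 − 39.6989·0.179301)/(-24.7177)] = 1.345·0.718403 = 0.966252 mg/L.

0.9663 mg/L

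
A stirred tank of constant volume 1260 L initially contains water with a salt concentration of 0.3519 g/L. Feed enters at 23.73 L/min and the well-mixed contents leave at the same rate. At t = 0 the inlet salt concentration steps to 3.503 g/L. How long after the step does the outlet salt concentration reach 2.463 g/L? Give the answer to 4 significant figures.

58.86 min

Species balance: V dC/dt = Q(C_in − C) ⇒ τ = V/Q = 53.0973 min.
C(t) = C_in + (C₀ − C_in) e^(−t/τ). Set C = 2.463 and solve for t:
e^(−t/τ) = (C − C_in)/(C₀ − C_in) = (2.463 − 3.503)/(0.3519 − 3.503) = 0.330043
t = −τ ln(…) = 53.0973 × 1.10853 = 58.8600 min.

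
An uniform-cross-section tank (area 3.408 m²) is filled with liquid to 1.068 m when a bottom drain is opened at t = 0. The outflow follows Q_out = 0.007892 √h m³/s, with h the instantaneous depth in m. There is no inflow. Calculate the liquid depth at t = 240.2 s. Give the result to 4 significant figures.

0.5705 m

With no inflow, A dh/dt = −0.007892 √h.
∫ h^(−1/2) dh = −(0.007892/A) ∫ dt, giving 2√h = 2√h₀ − (0.007892/A) t.
√h = √1.068 − 0.007892·240.2/(2·3.408) = 1.03344 − 0.278119 = 0.755322.
h = 0.755322² = 0.570511 m.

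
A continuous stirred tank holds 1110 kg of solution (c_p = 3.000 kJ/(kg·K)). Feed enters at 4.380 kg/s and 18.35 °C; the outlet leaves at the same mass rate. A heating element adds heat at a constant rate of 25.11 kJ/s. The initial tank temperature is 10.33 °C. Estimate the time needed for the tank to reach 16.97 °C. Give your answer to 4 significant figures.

279.9 s

M c_p dT/dt = ṁ c_p (T_in − T) + Q̇.
τ = M/ṁ = 253.425 s; T_ss = T_in + Q̇/(ṁ c_p) = 20.2610 °C.
T(t) = T_ss + (T₀ − T_ss) e^(−t/τ). Set T = 16.97:
e^(−t/τ) = (16.97 − 20.2610)/(10.33 − 20.2610) = 0.331384
t = −253.425 · ln(0.331384) = 279.902 s.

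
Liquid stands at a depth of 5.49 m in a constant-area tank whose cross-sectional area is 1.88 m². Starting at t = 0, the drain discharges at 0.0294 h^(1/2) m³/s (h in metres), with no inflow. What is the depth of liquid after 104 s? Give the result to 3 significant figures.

2.34 m

A dh/dt = −Q_out = −0.0294 √h.
∫ h^(−1/2) dh = −(0.0294/A) ∫ dt, giving 2√h = 2√h₀ − (0.0294/A) t.
√h = √5.49 − 0.0294·104/(2·1.88) = 2.3431 − 0.81319 = 1.5299.
h = 1.5299² = 2.3405 m.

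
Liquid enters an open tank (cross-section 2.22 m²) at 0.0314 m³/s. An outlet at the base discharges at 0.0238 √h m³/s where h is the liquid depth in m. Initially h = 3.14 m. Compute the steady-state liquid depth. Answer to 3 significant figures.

1.74 m

Mass balance (ρ constant): A dh/dt = Q_in − 0.0238 √h. At steady state dh/dt = 0:
Q_in = 0.0238 √h_ss ⇒ √h_ss = 0.0314/0.0238 = 1.3193.
h_ss = 1.3193² = 1.7406 m. (Since h₀ = 3.14 m > h_ss, the level will fall toward this value.)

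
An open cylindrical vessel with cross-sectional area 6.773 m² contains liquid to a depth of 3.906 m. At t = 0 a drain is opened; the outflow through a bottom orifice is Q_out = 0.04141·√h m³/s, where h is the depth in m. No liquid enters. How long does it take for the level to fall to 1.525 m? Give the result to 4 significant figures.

242.5 s

Volume balance on the tank: A dh/dt = −0.04141 √h.
∫ h^(−1/2) dh = −(0.04141/A) ∫ dt, giving 2√h = 2√h₀ − (0.04141/A) t.
t = 2A(√h₀ − √h)/0.04141 = 2·6.773·(√3.906 − √1.525)/0.04141
  = 13.5460 × (1.97636 − 1.23491) / 0.04141 = 242.543 s.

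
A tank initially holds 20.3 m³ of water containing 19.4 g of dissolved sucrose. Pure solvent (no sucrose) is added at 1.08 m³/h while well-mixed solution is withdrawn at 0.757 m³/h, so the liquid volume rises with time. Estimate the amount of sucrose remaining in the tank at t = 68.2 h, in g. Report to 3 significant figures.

Total volume: dV/dt = Q_in − Q_out = 0.32300 m³/h, so V(t) = 20.3 + 0.32300 t and V(68.2) = 42.329 m³.
Solute balance: dm/dt = 0 − Q_out C = −Q_out m/V(t).
dm/m = −Q_out dt/(V₀ + 0.32300 t); integrating gives ln(m/m₀) = −(Q_out/(Q_in−Q_out)) ln(V/V₀).
m = m₀ (V₀/V)^(Q_out/(Q_in−Q_out)) = 19.4 × (20.3/42.329)^(2.3437) = 3.4662 g.

3.47 g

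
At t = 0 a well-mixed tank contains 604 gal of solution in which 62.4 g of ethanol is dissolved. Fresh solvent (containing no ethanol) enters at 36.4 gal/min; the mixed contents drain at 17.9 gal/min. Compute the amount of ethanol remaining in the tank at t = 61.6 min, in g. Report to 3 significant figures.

22.4 g

Let m(t) be the amount of ethanol. Volume: V(t) = V₀ + (Q_in − Q_out) t = 604 + 18.500 t; V(61.6) = 1743.6 gal.
No ethanol enters, so dm/dt = −Q_out · (m/V).
dm/m = −Q_out dt/(V₀ + 18.500 t); integrating gives ln(m/m₀) = −(Q_out/(Q_in−Q_out)) ln(V/V₀).
m = m₀ (V₀/V)^(Q_out/(Q_in−Q_out)) = 62.4 × (604/1743.6)^(0.96757) = 22.372 g.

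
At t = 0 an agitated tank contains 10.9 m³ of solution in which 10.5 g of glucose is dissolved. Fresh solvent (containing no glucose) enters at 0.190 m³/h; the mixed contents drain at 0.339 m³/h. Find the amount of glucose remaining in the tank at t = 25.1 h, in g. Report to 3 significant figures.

Total volume: dV/dt = Q_in − Q_out = -0.14900 m³/h, so V(t) = 10.9 − 0.14900 t and V(25.1) = 7.1601 m³.
Species balance (pure solvent in): dm/dt = −Q_out · m/V(t).
Separate: dm/m = −Q_out dt/V(t) ⇒ ln(m/m₀) = −(Q_out/(Q_in−Q_out)) ln(V/V₀).
m = m₀ (V₀/V)^(Q_out/(Q_in−Q_out)) = 10.5 × (10.9/7.1601)^(-2.2752) = 4.0360 g.

4.04 g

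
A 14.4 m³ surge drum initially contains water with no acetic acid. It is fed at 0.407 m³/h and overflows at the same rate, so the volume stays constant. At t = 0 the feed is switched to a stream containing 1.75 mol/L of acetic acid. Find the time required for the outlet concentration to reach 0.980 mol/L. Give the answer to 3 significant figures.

Species balance: V dC/dt = Q(C_in − C) ⇒ τ = V/Q = 35.381 h.
C(t) = C_in + (C₀ − C_in) e^(−t/τ). Set C = 0.980 and solve for t:
e^(−t/τ) = (C − C_in)/(C₀ − C_in) = (0.980 − 1.75)/(0 − 1.75) = 0.44000
t = −τ ln(…) = 35.381 × 0.82098 = 29.047 h.

29.0 h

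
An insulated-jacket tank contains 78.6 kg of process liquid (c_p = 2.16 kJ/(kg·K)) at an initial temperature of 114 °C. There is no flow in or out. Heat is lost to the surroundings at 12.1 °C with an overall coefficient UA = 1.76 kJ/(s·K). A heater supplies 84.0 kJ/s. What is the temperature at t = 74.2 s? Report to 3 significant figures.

84.9 °C

M c_p dT/dt = −UA(T − T_amb) + Q̇.
dT/dt = (T_ss − T)/τ with T_ss = T_amb + Q̇/UA = 12.1 + 84.0/1.76 = 59.827 °C, τ = M c_p/UA = 78.6·2.16/1.76 = 96.464 s.
T approaches T_ss exponentially: T(t) = T_ss + (T₀ − T_ss) e^(−t/τ).
T(74.2) = 59.827 + (54.173)·0.46338 = 84.930 °C.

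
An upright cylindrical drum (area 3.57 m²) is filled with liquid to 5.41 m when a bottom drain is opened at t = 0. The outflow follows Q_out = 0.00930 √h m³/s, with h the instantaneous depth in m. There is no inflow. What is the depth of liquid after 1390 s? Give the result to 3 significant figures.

0.266 m

Volume balance on the tank: A dh/dt = −0.00930 √h.
This is separable: 2 d(√h)/dt = −0.00930/A, so √h = √h₀ − (0.00930/(2A)) t.
√h = √5.41 − 0.00930·1390/(2·3.57) = 2.3259 − 1.8105 = 0.51544.
h = 0.51544² = 0.26567 m.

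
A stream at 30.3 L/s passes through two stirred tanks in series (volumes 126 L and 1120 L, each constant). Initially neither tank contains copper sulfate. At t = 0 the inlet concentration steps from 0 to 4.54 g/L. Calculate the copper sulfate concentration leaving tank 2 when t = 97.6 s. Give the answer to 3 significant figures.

4.18 g/L

Each tank obeys Vᵢ dCᵢ/dt = Q(Cᵢ₋₁ − Cᵢ), so τᵢ = Vᵢ/Q.
τ₁ = 126/30.3 = 4.1584 s; τ₂ = 1120/30.3 = 36.964 s.
Tank 1: C₁ = C_in(1 − e^(−t/τ₁)). Tank 2 (τ₁ ≠ τ₂): C₂ = C_in[1 − (τ₁ e^(−t/τ₁) − τ₂ e^(−t/τ₂))/(τ₁ − τ₂)].
At t = 97.6: e^(−t/τ₁) = 6.4106e-11, e^(−t/τ₂) = 0.071331.
C₂ = 4.54·[1 − (4.1584·6.4106e-11 − 36.964·0.071331)/(-32.805)] = 4.54·0.91963 = 4.1751 g/L.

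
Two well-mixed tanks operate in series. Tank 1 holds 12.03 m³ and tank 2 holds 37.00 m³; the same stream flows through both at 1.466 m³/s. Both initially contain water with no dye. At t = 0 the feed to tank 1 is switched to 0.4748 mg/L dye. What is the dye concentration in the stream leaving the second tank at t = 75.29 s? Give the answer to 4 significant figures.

0.4392 mg/L

Time constants: τᵢ = Vᵢ/Q for each well-mixed tank.
τ₁ = 12.03/1.466 = 8.20600 s; τ₂ = 37.00/1.466 = 25.2387 s.
Tank 1: C₁ = C_in(1 − e^(−t/τ₁)). Tank 2 (τ₁ ≠ τ₂): C₂ = C_in[1 − (τ₁ e^(−t/τ₁) − τ₂ e^(−t/τ₂))/(τ₁ − τ₂)].
At t = 75.29: e^(−t/τ₁) = 0.000103598, e^(−t/τ₂) = 0.0506350.
C₂ = 0.4748·[1 − (8.20600·0.000103598 − 25.2387·0.0506350)/(-17.0327)] = 0.4748·0.925020 = 0.439200 mg/L.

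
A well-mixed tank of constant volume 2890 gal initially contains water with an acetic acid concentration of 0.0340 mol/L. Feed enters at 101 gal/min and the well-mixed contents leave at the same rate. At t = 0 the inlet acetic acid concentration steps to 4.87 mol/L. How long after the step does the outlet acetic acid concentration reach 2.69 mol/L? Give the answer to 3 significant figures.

Species balance: V dC/dt = Q(C_in − C) ⇒ τ = V/Q = 28.614 min.
C(t) = C_in + (C₀ − C_in) e^(−t/τ). Set C = 2.69 and solve for t:
e^(−t/τ) = (C − C_in)/(C₀ − C_in) = (2.69 − 4.87)/(0.0340 − 4.87) = 0.45079
t = −τ ln(…) = 28.614 × 0.79676 = 22.798 min.

22.8 min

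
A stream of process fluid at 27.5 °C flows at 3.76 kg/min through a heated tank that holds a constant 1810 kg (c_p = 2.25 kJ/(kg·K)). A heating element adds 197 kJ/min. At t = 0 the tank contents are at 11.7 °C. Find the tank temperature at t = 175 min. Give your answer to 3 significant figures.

23.6 °C

Unsteady energy balance on the tank contents: M c_p dT/dt = ṁ c_p (T_in − T) + 197.
Rearrange: dT/dt = (T_ss − T)/τ with τ = M/ṁ = 481.38 min and T_ss = T_in + Q̇/(ṁ c_p) = 50.786 °C.
Solution: T(t) = T_ss + (T₀ − T_ss) e^(−t/τ).
T(175) = 50.786 + (-39.086)·e^(−175/481.38) = 50.786 + (-39.086)·0.69521 = 23.613 °C.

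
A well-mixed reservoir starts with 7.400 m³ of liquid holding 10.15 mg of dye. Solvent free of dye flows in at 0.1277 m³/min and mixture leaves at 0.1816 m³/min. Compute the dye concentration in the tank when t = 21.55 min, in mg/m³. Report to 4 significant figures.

0.9153 mg/m³

Total volume: dV/dt = Q_in − Q_out = -0.0539000 m³/min, so V(t) = 7.400 − 0.0539000 t and V(21.55) = 6.23846 m³.
No dye enters, so dm/dt = −Q_out · (m/V).
dm/m = −Q_out dt/(V₀ − 0.0539000 t); integrating gives ln(m/m₀) = −(Q_out/(Q_in−Q_out)) ln(V/V₀).
m = m₀ (V₀/V)^(Q_out/(Q_in−Q_out)) = 10.15 × (7.400/6.23846)^(-3.36920) = 5.70984 mg.
C = m/V = 5.70984/6.23846 = 0.915265 mg/m³.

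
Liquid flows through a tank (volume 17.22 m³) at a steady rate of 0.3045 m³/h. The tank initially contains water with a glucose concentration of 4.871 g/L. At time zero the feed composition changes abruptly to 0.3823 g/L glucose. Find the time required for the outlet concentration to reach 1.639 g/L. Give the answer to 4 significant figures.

Unsteady species balance (constant V, well mixed): V dC/dt = Q(C_in − C), so τ = V/Q = 56.5517 h.
C(t) = C_in + (C₀ − C_in) e^(−t/τ). Set C = 1.639 and solve for t:
e^(−t/τ) = (C − C_in)/(C₀ − C_in) = (1.639 − 0.3823)/(4.871 − 0.3823) = 0.279970
t = −τ ln(…) = 56.5517 × 1.27307 = 71.9945 h.

71.99 h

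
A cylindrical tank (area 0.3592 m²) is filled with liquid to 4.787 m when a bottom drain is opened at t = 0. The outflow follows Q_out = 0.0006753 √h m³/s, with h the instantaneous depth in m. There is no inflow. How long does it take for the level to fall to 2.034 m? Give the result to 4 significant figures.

A dh/dt = −Q_out = −0.0006753 √h.
∫ h^(−1/2) dh = −(0.0006753/A) ∫ dt, giving 2√h = 2√h₀ − (0.0006753/A) t.
t = 2A(√h₀ − √h)/0.0006753 = 2·0.3592·(√4.787 − √2.034)/0.0006753
  = 0.718400 × (2.18792 − 1.42618) / 0.0006753 = 810.354 s.

810.4 s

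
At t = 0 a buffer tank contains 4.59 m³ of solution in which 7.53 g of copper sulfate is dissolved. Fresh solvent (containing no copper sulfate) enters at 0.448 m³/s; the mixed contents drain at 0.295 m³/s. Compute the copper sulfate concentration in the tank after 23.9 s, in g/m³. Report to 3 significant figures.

Total volume: dV/dt = Q_in − Q_out = 0.15300 m³/s, so V(t) = 4.59 + 0.15300 t and V(23.9) = 8.2467 m³.
Solute balance: dm/dt = 0 − Q_out C = −Q_out m/V(t).
dm/m = −Q_out dt/(V₀ + 0.15300 t); integrating gives ln(m/m₀) = −(Q_out/(Q_in−Q_out)) ln(V/V₀).
m = m₀ (V₀/V)^(Q_out/(Q_in−Q_out)) = 7.53 × (4.59/8.2467)^(1.9281) = 2.4331 g.
C = m/V = 2.4331/8.2467 = 0.29504 g/m³.

0.295 g/m³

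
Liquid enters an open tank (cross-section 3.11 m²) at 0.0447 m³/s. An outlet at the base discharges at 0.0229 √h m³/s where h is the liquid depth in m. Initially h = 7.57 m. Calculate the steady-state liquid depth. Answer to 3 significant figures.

3.81 m

A dh/dt = Q_in − 0.0229 √h. Steady state requires inflow = outflow:
Q_in = 0.0229 √h_ss ⇒ √h_ss = 0.0447/0.0229 = 1.9520.
h_ss = 1.9520² = 3.8102 m. (Since h₀ = 7.57 m > h_ss, the level will fall toward this value.)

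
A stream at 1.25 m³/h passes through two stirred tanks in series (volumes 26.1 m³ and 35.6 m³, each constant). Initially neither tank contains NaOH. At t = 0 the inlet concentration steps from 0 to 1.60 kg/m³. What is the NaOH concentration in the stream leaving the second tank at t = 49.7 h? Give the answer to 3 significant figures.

0.960 kg/m³

Time constants: τᵢ = Vᵢ/Q for each well-mixed tank.
τ₁ = 26.1/1.25 = 20.880 h; τ₂ = 35.6/1.25 = 28.480 h.
Solving the cascade with C₁(0)=C₂(0)=0 gives C₂(t) = C_in[1 − (τ₁ e^(−t/τ₁) − τ₂ e^(−t/τ₂))/(τ₁ − τ₂)].
At t = 49.7: e^(−t/τ₁) = 0.092526, e^(−t/τ₂) = 0.17463.
C₂ = 1.60·[1 − (20.880·0.092526 − 28.480·0.17463)/(-7.6000)] = 1.60·0.59980 = 0.95968 kg/m³.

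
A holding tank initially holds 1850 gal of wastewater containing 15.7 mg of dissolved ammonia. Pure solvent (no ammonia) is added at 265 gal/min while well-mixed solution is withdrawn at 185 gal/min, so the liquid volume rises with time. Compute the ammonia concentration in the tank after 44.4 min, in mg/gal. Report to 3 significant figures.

0.000244 mg/gal

Let m(t) be the amount of ammonia. Volume: V(t) = V₀ + (Q_in − Q_out) t = 1850 + 80.000 t; V(44.4) = 5402.0 gal.
No ammonia enters, so dm/dt = −Q_out · (m/V).
dm/m = −Q_out dt/(V₀ + 80.000 t); integrating gives ln(m/m₀) = −(Q_out/(Q_in−Q_out)) ln(V/V₀).
m = m₀ (V₀/V)^(Q_out/(Q_in−Q_out)) = 15.7 × (1850/5402.0)^(2.3125) = 1.3174 mg.
C = m/V = 1.3174/5402.0 = 0.00024386 mg/gal.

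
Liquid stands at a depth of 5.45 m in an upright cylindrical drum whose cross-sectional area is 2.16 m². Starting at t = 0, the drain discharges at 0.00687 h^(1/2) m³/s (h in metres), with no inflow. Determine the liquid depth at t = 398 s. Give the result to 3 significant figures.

With no inflow, A dh/dt = −0.00687 √h.
Separate and integrate: 2(√h − √h₀) = −(0.00687/A) t.
√h = √5.45 − 0.00687·398/(2·2.16) = 2.3345 − 0.63293 = 1.7016.
h = 1.7016² = 2.8954 m.

2.90 m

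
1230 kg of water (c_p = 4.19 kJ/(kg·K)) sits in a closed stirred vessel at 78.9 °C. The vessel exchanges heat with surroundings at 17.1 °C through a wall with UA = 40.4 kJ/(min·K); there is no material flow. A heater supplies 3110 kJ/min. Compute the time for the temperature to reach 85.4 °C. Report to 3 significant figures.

71.3 min

M c_p dT/dt = −UA(T − T_amb) + Q̇.
τ = M c_p/UA = 127.57 min; T_ss = T_amb + Q̇/UA = 17.1 + 3110/40.4 = 94.080 °C.
T(t) = T_ss + (T₀ − T_ss)e^(−t/τ); set T = 85.4:
t = −τ ln[(T − T_ss)/(T₀ − T_ss)] = −127.57 · ln(0.57181) = 71.303 min.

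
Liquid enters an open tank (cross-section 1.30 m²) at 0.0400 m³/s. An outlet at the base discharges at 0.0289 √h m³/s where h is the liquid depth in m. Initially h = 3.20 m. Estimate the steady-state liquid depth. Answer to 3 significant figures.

Level balance: A dh/dt = 0.0400 − 0.0289 √h. Setting dh/dt = 0:
Q_in = 0.0289 √h_ss ⇒ √h_ss = 0.0400/0.0289 = 1.3841.
h_ss = 1.3841² = 1.9157 m. (Since h₀ = 3.20 m > h_ss, the level will fall toward this value.)

1.92 m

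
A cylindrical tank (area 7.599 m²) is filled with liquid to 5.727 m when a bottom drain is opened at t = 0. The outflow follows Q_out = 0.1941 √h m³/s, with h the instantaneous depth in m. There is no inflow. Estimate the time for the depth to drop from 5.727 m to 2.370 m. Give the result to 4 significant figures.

With no inflow, A dh/dt = −0.1941 √h.
Separate and integrate: 2(√h − √h₀) = −(0.1941/A) t.
t = 2A(√h₀ − √h)/0.1941 = 2·7.599·(√5.727 − √2.370)/0.1941
  = 15.1980 × (2.39312 − 1.53948) / 0.1941 = 66.8395 s.

66.84 s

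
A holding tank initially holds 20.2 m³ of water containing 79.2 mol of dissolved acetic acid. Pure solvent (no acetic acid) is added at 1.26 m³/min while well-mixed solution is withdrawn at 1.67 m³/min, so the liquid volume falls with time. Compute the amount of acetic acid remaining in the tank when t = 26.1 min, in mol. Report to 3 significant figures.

3.66 mol

Total volume: dV/dt = Q_in − Q_out = -0.41000 m³/min, so V(t) = 20.2 − 0.41000 t and V(26.1) = 9.4990 m³.
No acetic acid enters, so dm/dt = −Q_out · (m/V).
dm/m = −Q_out dt/(V₀ − 0.41000 t); integrating gives ln(m/m₀) = −(Q_out/(Q_in−Q_out)) ln(V/V₀).
m = m₀ (V₀/V)^(Q_out/(Q_in−Q_out)) = 79.2 × (20.2/9.4990)^(-4.0732) = 3.6648 mol.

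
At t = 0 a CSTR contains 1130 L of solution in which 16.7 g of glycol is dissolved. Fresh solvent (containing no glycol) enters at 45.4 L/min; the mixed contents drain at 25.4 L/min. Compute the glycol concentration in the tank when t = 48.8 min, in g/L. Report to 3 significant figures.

0.00360 g/L

Let m(t) be the amount of glycol. Volume: V(t) = V₀ + (Q_in − Q_out) t = 1130 + 20.000 t; V(48.8) = 2106.0 L.
Species balance (pure solvent in): dm/dt = −Q_out · m/V(t).
dm/m = −Q_out dt/(V₀ + 20.000 t); integrating gives ln(m/m₀) = −(Q_out/(Q_in−Q_out)) ln(V/V₀).
m = m₀ (V₀/V)^(Q_out/(Q_in−Q_out)) = 16.7 × (1130/2106.0)^(1.2700) = 7.5742 g.
C = m/V = 7.5742/2106.0 = 0.0035965 g/L.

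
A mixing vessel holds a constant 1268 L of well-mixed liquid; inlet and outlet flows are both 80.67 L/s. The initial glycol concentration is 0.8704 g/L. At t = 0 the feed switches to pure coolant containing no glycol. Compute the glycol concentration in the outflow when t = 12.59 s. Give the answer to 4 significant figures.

0.3907 g/L

Species balance on the tank: V dC/dt = Q(C_in − C).
Rewrite as dC/dt + C/τ = C_in/τ, τ = V/Q = 15.7184 s.
C approaches C_in exponentially: C(t) = C_in + (C₀ − C_in) e^(−t/τ).
C(12.59) = 0 + (0.8704 − 0)·e^(−12.59/15.7184) = 0 + (0.870400)·0.448891 = 0.390715 g/L.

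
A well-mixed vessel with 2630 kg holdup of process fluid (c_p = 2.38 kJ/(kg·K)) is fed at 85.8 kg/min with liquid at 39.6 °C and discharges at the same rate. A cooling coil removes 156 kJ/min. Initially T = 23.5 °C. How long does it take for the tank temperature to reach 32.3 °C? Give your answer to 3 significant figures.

26.1 min

M c_p dT/dt = ṁ c_p (T_in − T) − Q̇.
τ = M/ṁ = 30.653 min; T_ss = T_in − Q̇/(ṁ c_p) = 38.836 °C.
T(t) = T_ss + (T₀ − T_ss) e^(−t/τ). Set T = 32.3:
e^(−t/τ) = (32.3 − 38.836)/(23.5 − 38.836) = 0.42619
t = −30.653 · ln(0.42619) = 26.143 min.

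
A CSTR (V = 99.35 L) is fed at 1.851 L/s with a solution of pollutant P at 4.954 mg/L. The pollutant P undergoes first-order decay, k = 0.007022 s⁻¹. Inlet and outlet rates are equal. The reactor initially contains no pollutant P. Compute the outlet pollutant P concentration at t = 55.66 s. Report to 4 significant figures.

Accumulation = in − out − consumed: V dC/dt = Q C_in − Q C − k V C.
dC/dt = (Q/V) C_in − (Q/V + k) C; effective rate a = Q/V + k = 0.0186311 + 0.007022 = 0.0256531 s⁻¹.
C_ss = Q C_in/(Q + kV) = 3.59795 mg/L; C(t) = C_ss + (C₀ − C_ss) e^(−a t).
C(55.66) = 3.59795 + (-3.59795)·e^(−0.0256531·55.66) = 3.59795 + (-3.59795)·0.239824 = 2.73507 mg/L.

2.735 mg/L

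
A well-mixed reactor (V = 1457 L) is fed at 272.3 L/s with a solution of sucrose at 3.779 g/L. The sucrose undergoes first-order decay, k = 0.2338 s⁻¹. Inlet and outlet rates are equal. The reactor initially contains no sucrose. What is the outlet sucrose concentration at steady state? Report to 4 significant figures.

V dC/dt = Q(C_in − C) − k V C.
Steady state (dC/dt = 0): C_ss = Q C_in/(Q + kV) = C_in/(1 + kV/Q).
C_ss = 272.3·3.779/(272.3 + 0.2338·1457) = 1029.02/612.947 = 1.67881 g/L.

1.679 g/L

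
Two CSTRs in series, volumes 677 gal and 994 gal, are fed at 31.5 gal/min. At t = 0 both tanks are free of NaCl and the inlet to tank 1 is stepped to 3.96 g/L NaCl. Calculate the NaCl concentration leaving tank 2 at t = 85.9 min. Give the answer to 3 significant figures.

Each tank obeys Vᵢ dCᵢ/dt = Q(Cᵢ₋₁ − Cᵢ), so τᵢ = Vᵢ/Q.
τ₁ = 677/31.5 = 21.492 min; τ₂ = 994/31.5 = 31.556 min.
Tank 1: C₁ = C_in(1 − e^(−t/τ₁)). Tank 2 (τ₁ ≠ τ₂): C₂ = C_in[1 − (τ₁ e^(−t/τ₁) − τ₂ e^(−t/τ₂))/(τ₁ − τ₂)].
At t = 85.9: e^(−t/τ₁) = 0.018374, e^(−t/τ₂) = 0.065731.
C₂ = 3.96·[1 − (21.492·0.018374 − 31.556·0.065731)/(-10.063)] = 3.96·0.83313 = 3.2992 g/L.

3.30 g/L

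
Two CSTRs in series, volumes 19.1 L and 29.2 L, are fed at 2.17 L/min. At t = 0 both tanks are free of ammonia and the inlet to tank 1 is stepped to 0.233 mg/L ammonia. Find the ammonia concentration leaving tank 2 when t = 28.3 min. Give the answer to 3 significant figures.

0.168 mg/L

Time constants: τᵢ = Vᵢ/Q for each well-mixed tank.
τ₁ = 19.1/2.17 = 8.8018 min; τ₂ = 29.2/2.17 = 13.456 min.
Tank 1: C₁ = C_in(1 − e^(−t/τ₁)). Tank 2 (τ₁ ≠ τ₂): C₂ = C_in[1 − (τ₁ e^(−t/τ₁) − τ₂ e^(−t/τ₂))/(τ₁ − τ₂)].
At t = 28.3: e^(−t/τ₁) = 0.040146, e^(−t/τ₂) = 0.12208.
C₂ = 0.233·[1 − (8.8018·0.040146 − 13.456·0.12208)/(-4.6544)] = 0.233·0.72299 = 0.16846 mg/L.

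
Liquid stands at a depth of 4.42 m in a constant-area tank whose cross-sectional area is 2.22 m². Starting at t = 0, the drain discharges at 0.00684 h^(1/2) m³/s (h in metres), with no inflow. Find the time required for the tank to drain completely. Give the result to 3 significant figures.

1360 s

With no inflow, A dh/dt = −0.00684 √h.
This is separable: 2 d(√h)/dt = −0.00684/A, so √h = √h₀ − (0.00684/(2A)) t.
Set h = 0: 2√h₀ = (0.00684/A) t_empty ⇒ t_empty = 2A√h₀/0.00684.
t_empty = 2·2.22·√4.42/0.00684 = 4.4400·2.1024/0.00684 = 1364.7 s.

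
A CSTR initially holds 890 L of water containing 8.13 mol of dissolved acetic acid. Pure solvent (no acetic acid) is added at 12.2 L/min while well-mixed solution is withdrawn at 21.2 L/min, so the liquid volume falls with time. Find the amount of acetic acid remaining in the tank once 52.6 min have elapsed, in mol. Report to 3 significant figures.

Let m(t) be the amount of acetic acid. Volume: V(t) = V₀ + (Q_in − Q_out) t = 890 − 9.0000 t; V(52.6) = 416.60 L.
Species balance (pure solvent in): dm/dt = −Q_out · m/V(t).
Separate: dm/m = −Q_out dt/V(t) ⇒ ln(m/m₀) = −(Q_out/(Q_in−Q_out)) ln(V/V₀).
m = m₀ (V₀/V)^(Q_out/(Q_in−Q_out)) = 8.13 × (890/416.60)^(-2.3556) = 1.3600 mol.

1.36 mol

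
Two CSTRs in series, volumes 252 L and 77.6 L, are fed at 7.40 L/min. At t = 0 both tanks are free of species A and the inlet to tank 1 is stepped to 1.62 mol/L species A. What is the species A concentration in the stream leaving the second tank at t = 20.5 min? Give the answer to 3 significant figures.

Time constants: τᵢ = Vᵢ/Q for each well-mixed tank.
τ₁ = 252/7.40 = 34.054 min; τ₂ = 77.6/7.40 = 10.486 min.
Solving the cascade with C₁(0)=C₂(0)=0 gives C₂(t) = C_in[1 − (τ₁ e^(−t/τ₁) − τ₂ e^(−t/τ₂))/(τ₁ − τ₂)].
At t = 20.5: e^(−t/τ₁) = 0.54772, e^(−t/τ₂) = 0.14158.
C₂ = 1.62·[1 − (34.054·0.54772 − 10.486·0.14158)/(23.568)] = 1.62·0.27156 = 0.43993 mol/L.

0.440 mol/L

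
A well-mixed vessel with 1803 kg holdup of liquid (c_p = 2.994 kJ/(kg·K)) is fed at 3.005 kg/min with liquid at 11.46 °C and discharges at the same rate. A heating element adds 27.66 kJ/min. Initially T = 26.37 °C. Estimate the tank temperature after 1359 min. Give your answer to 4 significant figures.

First-law balance (no shaft work): M c_p dT/dt = ṁ c_p (T_in − T) + 27.66.
Rearrange: dT/dt = (T_ss − T)/τ with τ = M/ṁ = 600.000 min and T_ss = T_in + Q̇/(ṁ c_p) = 14.5344 °C.
Integrating: T(t) = T_ss + (T₀ − T_ss) e^(−t/τ).
T(1359) = 14.5344 + (11.8356)·e^(−1359/600.000) = 14.5344 + (11.8356)·0.103830 = 15.7633 °C.

15.76 °C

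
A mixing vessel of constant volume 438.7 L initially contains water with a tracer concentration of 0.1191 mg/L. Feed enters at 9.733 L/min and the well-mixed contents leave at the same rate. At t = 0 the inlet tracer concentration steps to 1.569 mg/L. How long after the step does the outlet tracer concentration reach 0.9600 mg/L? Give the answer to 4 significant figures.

39.10 min

Species balance on the tank: V dC/dt = Q(C_in − C), so τ = V/Q = 45.0735 min.
C(t) = C_in + (C₀ − C_in) e^(−t/τ). Set C = 0.9600 and solve for t:
e^(−t/τ) = (C − C_in)/(C₀ − C_in) = (0.9600 − 1.569)/(0.1191 − 1.569) = 0.420029
t = −τ ln(…) = 45.0735 × 0.867432 = 39.0981 min.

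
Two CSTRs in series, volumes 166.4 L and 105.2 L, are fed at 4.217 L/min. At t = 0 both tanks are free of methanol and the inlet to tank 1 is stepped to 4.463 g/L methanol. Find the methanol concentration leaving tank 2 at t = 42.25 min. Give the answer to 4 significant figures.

Each tank obeys Vᵢ dCᵢ/dt = Q(Cᵢ₋₁ − Cᵢ), so τᵢ = Vᵢ/Q.
τ₁ = 166.4/4.217 = 39.4593 min; τ₂ = 105.2/4.217 = 24.9466 min.
Solving the cascade with C₁(0)=C₂(0)=0 gives C₂(t) = C_in[1 − (τ₁ e^(−t/τ₁) − τ₂ e^(−t/τ₂))/(τ₁ − τ₂)].
At t = 42.25: e^(−t/τ₁) = 0.342761, e^(−t/τ₂) = 0.183854.
C₂ = 4.463·[1 − (39.4593·0.342761 − 24.9466·0.183854)/(14.5127)] = 4.463·0.384085 = 1.71417 g/L.

1.714 g/L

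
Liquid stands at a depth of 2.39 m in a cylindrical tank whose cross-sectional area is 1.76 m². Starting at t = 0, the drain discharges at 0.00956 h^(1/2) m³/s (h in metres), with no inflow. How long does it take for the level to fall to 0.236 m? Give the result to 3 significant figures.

390 s

With no inflow, A dh/dt = −0.00956 √h.
Separate and integrate: 2(√h − √h₀) = −(0.00956/A) t.
t = 2A(√h₀ − √h)/0.00956 = 2·1.76·(√2.39 − √0.236)/0.00956
  = 3.5200 × (1.5460 − 0.48580) / 0.00956 = 390.35 s.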